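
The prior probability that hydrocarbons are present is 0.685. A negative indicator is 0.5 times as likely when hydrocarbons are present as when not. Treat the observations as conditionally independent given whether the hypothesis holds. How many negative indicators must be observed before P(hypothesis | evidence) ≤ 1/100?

Prior odds = 0.685/0.315 = 137/63.
Likelihood ratio per negative indicator = 0.5.
Target posterior odds = 0.01/0.99 = 1/99.
Require 0.5ⁿ ≤ 1/99 ÷ (137/63) = 7/1507.
0.5⁷ = 0.0078125 is still above 7/1507 but 0.5⁸ = 0.00390625 is at or below it, so n = 8.

8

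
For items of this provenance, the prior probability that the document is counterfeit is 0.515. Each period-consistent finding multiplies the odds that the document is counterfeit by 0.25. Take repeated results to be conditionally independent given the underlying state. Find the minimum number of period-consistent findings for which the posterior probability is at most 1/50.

3

Prior odds = 0.515/0.485 = 103/97.
Likelihood ratio per period-consistent finding = 0.25.
Target posterior odds = 0.02/0.98 = 1/49.
Require 0.25ⁿ ≤ 1/49 ÷ (103/97) = 97/5047.
0.25² = 0.0625 is still above 97/5047 but 0.25³ = 0.015625 is at or below it, so n = 3.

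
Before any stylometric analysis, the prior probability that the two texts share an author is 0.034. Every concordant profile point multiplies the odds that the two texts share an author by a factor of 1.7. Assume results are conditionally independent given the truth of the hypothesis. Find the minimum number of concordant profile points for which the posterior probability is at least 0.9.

Prior odds = 0.034/0.966 = 17/483.
Likelihood ratio per concordant profile point = 1.7.
Target odds: 0.9 ÷ 0.1 = 9.
Need (17/483) × 1.7ⁿ ≥ 9, i.e. 1.7ⁿ ≥ 4347/17.
1.7¹⁰ ≈201.599 falls short of 4347/17 but 1.7¹¹ ≈342.719 reaches it, so n = 11.

11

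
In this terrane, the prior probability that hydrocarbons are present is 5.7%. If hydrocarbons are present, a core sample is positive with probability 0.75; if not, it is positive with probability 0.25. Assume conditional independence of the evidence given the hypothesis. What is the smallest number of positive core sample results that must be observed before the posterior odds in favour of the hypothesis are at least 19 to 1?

Prior odds = 0.057/0.943 = 57/943.
Likelihood ratio of a positive = 0.75/0.25 = 3.
Target odds = 19.
Need (57/943) × 3ⁿ ≥ 19, i.e. 3ⁿ ≥ 943/3.
3⁵ = 243 falls short of 943/3 but 3⁶ = 729 reaches it, so n = 6.

6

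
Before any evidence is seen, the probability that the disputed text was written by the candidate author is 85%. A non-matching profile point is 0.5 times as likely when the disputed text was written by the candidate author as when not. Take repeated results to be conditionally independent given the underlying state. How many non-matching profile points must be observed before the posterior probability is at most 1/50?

Prior odds = 0.85/0.15 = 17/3.
Likelihood ratio per non-matching profile point = 0.5.
Target odds: 0.02 ÷ 0.98 = 1/49.
Need (17/3) × 0.5ⁿ ≤ 1/49, i.e. 0.5ⁿ ≤ 3/833.
0.5⁸ = 0.00390625 is still above 3/833 but 0.5⁹ = 0.001953125 is at or below it, so n = 9.

9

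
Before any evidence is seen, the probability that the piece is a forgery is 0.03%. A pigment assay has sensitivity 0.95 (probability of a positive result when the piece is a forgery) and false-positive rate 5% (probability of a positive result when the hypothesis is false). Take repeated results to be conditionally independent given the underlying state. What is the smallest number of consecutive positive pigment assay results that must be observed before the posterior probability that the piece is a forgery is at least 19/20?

Prior odds: 0.0003 ÷ 0.9997 = 3/9997.
Likelihood ratio of a positive result = 0.95/0.05 = 19.
Target posterior odds = 0.95/0.05 = 19.
Require 19ⁿ ≥ 19 ÷ (3/9997) = 189943/3.
19³ = 6859 falls short of 189943/3 but 19⁴ = 130321 reaches it, so n = 4.

4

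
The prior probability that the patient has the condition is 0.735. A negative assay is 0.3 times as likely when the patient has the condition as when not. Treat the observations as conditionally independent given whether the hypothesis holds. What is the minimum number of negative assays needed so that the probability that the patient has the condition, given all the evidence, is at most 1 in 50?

Prior odds = 0.735/0.265 = 147/53.
Likelihood ratio per negative assay = 0.3.
Target odds: 0.02 ÷ 0.98 = 1/49.
Require 0.3ⁿ ≤ 1/49 ÷ (147/53) = 53/7203.
0.3⁴ = 0.0081 is still above 53/7203 but 0.3⁵ = 243/100000 is at or below it, so n = 5.

5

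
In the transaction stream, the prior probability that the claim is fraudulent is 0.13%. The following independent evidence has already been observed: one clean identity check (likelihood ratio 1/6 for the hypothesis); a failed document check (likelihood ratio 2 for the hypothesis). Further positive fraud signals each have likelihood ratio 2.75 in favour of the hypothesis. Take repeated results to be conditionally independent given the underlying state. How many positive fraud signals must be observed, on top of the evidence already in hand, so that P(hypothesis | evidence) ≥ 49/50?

12

Prior odds = 0.0013/0.9987 = 13/9987.
Combined Bayes factor of the evidence already in hand = (1/6) × 2 = 1/3.
Odds after that evidence = (13/9987) × 1/3 = 13/29961.
Target odds = 0.98/0.02 = 49.
Need 2.75ⁿ ≥ 49 ÷ (13/29961) = 1468089/13.
2.75¹¹ ≈68023.6 falls short of 1468089/13 but 2.75¹² ≈187065 reaches it, so n = 12.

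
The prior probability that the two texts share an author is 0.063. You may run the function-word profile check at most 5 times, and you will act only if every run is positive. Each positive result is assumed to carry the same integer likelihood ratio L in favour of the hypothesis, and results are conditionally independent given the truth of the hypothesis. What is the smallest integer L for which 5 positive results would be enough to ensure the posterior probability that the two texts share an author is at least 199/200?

Prior odds = 0.063/0.937 = 63/937.
Target odds = 0.995/0.005 = 199.
Need L⁵ ≥ 199 ÷ (63/937) = 186463/63.
4⁵ = 1024 < 186463/63 ≤ 3125 = 5⁵, so L = 5.

5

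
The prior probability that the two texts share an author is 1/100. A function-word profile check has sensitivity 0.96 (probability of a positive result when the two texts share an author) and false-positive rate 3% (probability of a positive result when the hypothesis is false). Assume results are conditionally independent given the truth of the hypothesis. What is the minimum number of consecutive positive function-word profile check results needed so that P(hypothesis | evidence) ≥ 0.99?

Prior odds: 0.01 ÷ 0.99 = 1/99.
Likelihood ratio of a positive result = 0.96/0.03 = 32.
Target odds: 0.99 ÷ 0.01 = 99.
Require 32ⁿ ≥ 99 ÷ (1/99) = 9801.
32² = 1024 falls short of 9801 but 32³ = 32768 reaches it, so n = 3.

3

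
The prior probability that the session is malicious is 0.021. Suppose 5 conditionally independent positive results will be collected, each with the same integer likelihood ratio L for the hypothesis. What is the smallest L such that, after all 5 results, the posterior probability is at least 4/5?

3

Prior odds = 0.021/0.979 = 21/979.
Target odds = 0.8/0.2 = 4.
Need L⁵ ≥ 4 ÷ (21/979) = 3916/21.
2⁵ = 32 < 3916/21 ≤ 243 = 3⁵, so L = 3.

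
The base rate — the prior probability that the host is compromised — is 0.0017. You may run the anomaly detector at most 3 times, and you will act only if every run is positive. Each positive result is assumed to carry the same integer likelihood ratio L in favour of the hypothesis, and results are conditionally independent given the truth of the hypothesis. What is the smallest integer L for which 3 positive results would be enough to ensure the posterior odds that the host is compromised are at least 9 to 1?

Prior odds = 0.0017/0.9983 = 17/9983.
Target odds = 9.
Need L³ ≥ 9 ÷ (17/9983) = 89847/17.
17³ = 4913 < 89847/17 ≤ 5832 = 18³, so L = 18.

18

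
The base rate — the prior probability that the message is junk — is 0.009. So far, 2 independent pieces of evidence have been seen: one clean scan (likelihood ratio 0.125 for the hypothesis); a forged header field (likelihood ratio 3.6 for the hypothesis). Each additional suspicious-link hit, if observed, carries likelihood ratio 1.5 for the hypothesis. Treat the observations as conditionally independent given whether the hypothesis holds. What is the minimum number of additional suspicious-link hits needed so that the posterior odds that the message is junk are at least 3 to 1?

Prior odds = 0.009/0.991 = 9/991.
Combined Bayes factor of the evidence already in hand = 0.125 × 3.6 = 0.45.
Odds after that evidence = (9/991) × 0.45 = 81/19820.
Target odds = 3.
Need 1.5ⁿ ≥ 3 ÷ (81/19820) = 19820/27.
1.5¹⁶ = 43046721/65536 falls short of 19820/27 but 1.5¹⁷ = 129140163/131072 reaches it, so n = 17.

17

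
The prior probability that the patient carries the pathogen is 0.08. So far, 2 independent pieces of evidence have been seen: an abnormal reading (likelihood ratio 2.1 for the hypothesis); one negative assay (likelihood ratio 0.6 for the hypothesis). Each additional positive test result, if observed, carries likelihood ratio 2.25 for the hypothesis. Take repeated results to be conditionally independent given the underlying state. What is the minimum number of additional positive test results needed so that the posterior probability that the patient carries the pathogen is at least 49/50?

Prior odds = 0.08/0.92 = 2/23.
Combined Bayes factor of the evidence already in hand = 2.1 × 0.6 = 1.26.
Odds after that evidence = (2/23) × 1.26 = 63/575.
Target odds = 0.98/0.02 = 49.
Need 2.25ⁿ ≥ 49 ÷ (63/575) = 4025/9.
2.25⁷ = 4782969/16384 falls short of 4025/9 but 2.25⁸ = 43046721/65536 reaches it, so n = 8.

8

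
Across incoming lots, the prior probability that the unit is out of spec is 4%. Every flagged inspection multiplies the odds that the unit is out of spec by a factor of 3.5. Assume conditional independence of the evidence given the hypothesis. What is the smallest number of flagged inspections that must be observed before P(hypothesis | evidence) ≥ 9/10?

Prior odds = 0.04/0.96 = 1/24.
Likelihood ratio per flagged inspection = 3.5.
Target odds: 0.9 ÷ 0.1 = 9.
Need (1/24) × 3.5ⁿ ≥ 9, i.e. 3.5ⁿ ≥ 216.
3.5⁴ = 150.0625 falls short of 216 but 3.5⁵ = 525.21875 reaches it, so n = 5.

5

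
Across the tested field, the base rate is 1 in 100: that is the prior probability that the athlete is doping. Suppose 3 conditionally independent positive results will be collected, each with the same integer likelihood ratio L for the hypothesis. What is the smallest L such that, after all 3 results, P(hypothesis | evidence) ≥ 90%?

Prior odds = 0.01/0.99 = 1/99.
Target odds = 0.9/0.1 = 9.
Need L³ ≥ 9 ÷ (1/99) = 891.
9³ = 729 < 891 ≤ 1000 = 10³, so L = 10.

10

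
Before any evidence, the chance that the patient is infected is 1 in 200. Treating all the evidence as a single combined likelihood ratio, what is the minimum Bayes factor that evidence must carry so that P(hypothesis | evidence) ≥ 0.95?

Prior odds = 0.005/0.995 = 1/199.
Target odds = 0.95/0.05 = 19.
Required Bayes factor = 19 ÷ (1/199) = 3781.

3781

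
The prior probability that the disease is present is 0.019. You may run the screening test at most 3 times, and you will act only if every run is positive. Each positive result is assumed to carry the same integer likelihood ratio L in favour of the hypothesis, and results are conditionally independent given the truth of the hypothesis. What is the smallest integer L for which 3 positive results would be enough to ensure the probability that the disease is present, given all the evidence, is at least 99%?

Prior odds = 0.019/0.981 = 19/981.
Target odds = 0.99/0.01 = 99.
Need L³ ≥ 99 ÷ (19/981) = 97119/19.
17³ = 4913 < 97119/19 ≤ 5832 = 18³, so L = 18.

18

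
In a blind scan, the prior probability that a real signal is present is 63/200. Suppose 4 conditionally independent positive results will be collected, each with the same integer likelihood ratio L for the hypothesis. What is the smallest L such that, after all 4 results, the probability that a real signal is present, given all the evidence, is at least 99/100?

Prior odds = 0.315/0.685 = 63/137.
Target odds = 0.99/0.01 = 99.
Need L⁴ ≥ 99 ÷ (63/137) = 1507/7.
3⁴ = 81 < 1507/7 ≤ 256 = 4⁴, so L = 4.

4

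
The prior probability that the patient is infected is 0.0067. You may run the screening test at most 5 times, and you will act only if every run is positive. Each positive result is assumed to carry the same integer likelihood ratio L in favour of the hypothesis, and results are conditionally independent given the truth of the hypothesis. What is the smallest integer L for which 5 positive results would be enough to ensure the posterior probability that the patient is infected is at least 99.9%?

11

Prior odds = 0.0067/0.9933 = 67/9933.
Target odds = 0.999/0.001 = 999.
Need L⁵ ≥ 999 ÷ (67/9933) = 9923067/67.
10⁵ = 100000 < 9923067/67 ≤ 161051 = 11⁵, so L = 11.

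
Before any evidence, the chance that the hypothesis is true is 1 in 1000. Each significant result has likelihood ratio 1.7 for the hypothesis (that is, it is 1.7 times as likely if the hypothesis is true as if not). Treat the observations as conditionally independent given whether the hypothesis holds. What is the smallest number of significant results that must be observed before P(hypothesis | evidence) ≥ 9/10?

18

Prior odds: 0.001 ÷ 0.999 = 1/999.
Likelihood ratio per significant result = 1.7.
Target odds: 0.9 ÷ 0.1 = 9.
Need (1/999) × 1.7ⁿ ≥ 9, i.e. 1.7ⁿ ≥ 8991.
1.7¹⁷ ≈8272.4 falls short of 8991 but 1.7¹⁸ ≈14063.1 reaches it, so n = 18.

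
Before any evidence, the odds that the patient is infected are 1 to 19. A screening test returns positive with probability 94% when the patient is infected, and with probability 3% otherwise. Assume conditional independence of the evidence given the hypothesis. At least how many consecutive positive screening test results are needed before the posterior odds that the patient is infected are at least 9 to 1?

Prior odds = 1/19.
Likelihood ratio of a positive result = 0.94/0.03 = 94/3.
Target odds = 9.
Need (1/19) × (94/3)ⁿ ≥ 9, i.e. (94/3)ⁿ ≥ 171.
(94/3)¹ = 94/3 falls short of 171 but (94/3)² = 8836/9 reaches it, so n = 2.

2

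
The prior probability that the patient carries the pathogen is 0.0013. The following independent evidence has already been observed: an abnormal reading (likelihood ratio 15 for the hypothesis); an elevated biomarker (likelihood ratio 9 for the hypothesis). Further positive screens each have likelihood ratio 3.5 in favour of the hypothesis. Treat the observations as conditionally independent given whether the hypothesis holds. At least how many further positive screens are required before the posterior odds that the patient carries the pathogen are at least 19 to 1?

4

Prior odds = 0.0013/0.9987 = 13/9987.
Combined Bayes factor of the evidence already in hand = 15 × 9 = 135.
Odds after that evidence = (13/9987) × 135 = 585/3329.
Target odds = 19.
Need 3.5ⁿ ≥ 19 ÷ (585/3329) = 63251/585.
3.5³ = 42.875 falls short of 63251/585 but 3.5⁴ = 150.0625 reaches it, so n = 4.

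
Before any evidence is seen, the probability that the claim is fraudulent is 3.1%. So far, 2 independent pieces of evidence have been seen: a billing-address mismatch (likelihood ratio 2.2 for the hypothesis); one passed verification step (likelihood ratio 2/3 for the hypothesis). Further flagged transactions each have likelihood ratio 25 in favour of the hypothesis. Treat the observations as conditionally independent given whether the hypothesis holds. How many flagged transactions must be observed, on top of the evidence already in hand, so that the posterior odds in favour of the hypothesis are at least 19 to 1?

Prior odds = 0.031/0.969 = 31/969.
Combined Bayes factor of the evidence already in hand = 2.2 × (2/3) = 22/15.
Odds after that evidence = (31/969) × 22/15 = 682/14535.
Target odds = 19.
Need 25ⁿ ≥ 19 ÷ (682/14535) = 276165/682.
25¹ = 25 falls short of 276165/682 but 25² = 625 reaches it, so n = 2.

2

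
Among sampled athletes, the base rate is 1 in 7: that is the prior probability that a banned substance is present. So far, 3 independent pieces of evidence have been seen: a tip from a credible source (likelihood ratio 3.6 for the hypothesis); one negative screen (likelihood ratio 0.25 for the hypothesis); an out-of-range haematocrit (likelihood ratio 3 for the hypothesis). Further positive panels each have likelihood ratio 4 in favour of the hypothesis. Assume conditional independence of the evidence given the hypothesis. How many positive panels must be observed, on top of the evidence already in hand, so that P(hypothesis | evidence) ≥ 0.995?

Prior odds = (1/7)/(6/7) = 1/6.
Combined Bayes factor of the evidence already in hand = 3.6 × 0.25 × 3 = 2.7.
Odds after that evidence = (1/6) × 2.7 = 0.45.
Target odds = 0.995/0.005 = 199.
Need 4ⁿ ≥ 199 ÷ 0.45 = 3980/9.
4⁴ = 256 falls short of 3980/9 but 4⁵ = 1024 reaches it, so n = 5.

5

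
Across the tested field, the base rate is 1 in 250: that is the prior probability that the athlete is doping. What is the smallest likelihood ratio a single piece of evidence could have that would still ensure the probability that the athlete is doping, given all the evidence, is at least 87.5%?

1743

Prior odds = 0.004/0.996 = 1/249.
Target odds = 0.875/0.125 = 7.
Required Bayes factor = 7 ÷ (1/249) = 1743.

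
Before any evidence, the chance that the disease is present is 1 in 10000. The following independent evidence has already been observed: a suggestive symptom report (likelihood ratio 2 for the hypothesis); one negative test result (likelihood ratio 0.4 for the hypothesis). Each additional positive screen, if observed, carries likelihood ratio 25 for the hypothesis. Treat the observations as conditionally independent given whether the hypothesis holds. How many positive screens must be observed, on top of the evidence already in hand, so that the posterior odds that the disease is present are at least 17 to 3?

4

Prior odds = 0.0001/0.9999 = 1/9999.
Combined Bayes factor of the evidence already in hand = 2 × 0.4 = 0.8.
Odds after that evidence = (1/9999) × 0.8 = 4/49995.
Target odds = 17/3.
Need 25ⁿ ≥ 17/3 ÷ (4/49995) = 70826.25.
25³ = 15625 falls short of 70826.25 but 25⁴ = 390625 reaches it, so n = 4.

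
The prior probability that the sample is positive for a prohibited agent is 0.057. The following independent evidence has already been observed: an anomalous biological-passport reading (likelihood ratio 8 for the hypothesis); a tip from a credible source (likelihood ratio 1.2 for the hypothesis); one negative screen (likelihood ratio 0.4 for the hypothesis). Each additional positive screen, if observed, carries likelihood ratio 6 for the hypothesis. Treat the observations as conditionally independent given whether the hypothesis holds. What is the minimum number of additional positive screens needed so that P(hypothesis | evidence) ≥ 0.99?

4

Prior odds = 0.057/0.943 = 57/943.
Combined Bayes factor of the evidence already in hand = 8 × 1.2 × 0.4 = 3.84.
Odds after that evidence = (57/943) × 3.84 = 5472/23575.
Target odds = 0.99/0.01 = 99.
Need 6ⁿ ≥ 99 ÷ (5472/23575) = 259325/608.
6³ = 216 falls short of 259325/608 but 6⁴ = 1296 reaches it, so n = 4.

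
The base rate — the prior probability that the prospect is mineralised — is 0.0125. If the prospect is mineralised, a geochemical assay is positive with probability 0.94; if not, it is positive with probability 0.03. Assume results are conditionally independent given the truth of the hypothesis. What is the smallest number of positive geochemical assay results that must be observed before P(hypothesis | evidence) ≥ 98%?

Prior odds: 0.0125 ÷ 0.9875 = 1/79.
Likelihood ratio of a positive = 0.94/0.03 = 94/3.
Target odds: 0.98 ÷ 0.02 = 49.
Require (94/3)ⁿ ≥ 49 ÷ (1/79) = 3871.
(94/3)² = 8836/9 falls short of 3871 but (94/3)³ = 830584/27 reaches it, so n = 3.

3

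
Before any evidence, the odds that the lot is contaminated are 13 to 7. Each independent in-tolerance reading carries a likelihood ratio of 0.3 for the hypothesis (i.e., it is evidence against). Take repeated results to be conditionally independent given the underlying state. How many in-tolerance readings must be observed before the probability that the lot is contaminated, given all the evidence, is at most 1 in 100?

Prior odds = 13/7.
Likelihood ratio per in-tolerance reading = 0.3.
Target posterior odds = 0.01/0.99 = 1/99.
Require 0.3ⁿ ≤ 1/99 ÷ (13/7) = 7/1287.
0.3⁴ = 0.0081 is still above 7/1287 but 0.3⁵ = 243/100000 is at or below it, so n = 5.

5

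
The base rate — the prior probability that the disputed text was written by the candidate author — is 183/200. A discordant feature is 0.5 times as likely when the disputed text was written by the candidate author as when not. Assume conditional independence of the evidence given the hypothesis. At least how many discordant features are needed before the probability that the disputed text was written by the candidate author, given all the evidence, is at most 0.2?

Prior odds = 0.915/0.085 = 183/17.
Likelihood ratio per discordant feature = 0.5.
Target odds: 0.2 ÷ 0.8 = 0.25.
Require 0.5ⁿ ≤ 0.25 ÷ (183/17) = 17/732.
0.5⁵ = 0.03125 is still above 17/732 but 0.5⁶ = 0.015625 is at or below it, so n = 6.

6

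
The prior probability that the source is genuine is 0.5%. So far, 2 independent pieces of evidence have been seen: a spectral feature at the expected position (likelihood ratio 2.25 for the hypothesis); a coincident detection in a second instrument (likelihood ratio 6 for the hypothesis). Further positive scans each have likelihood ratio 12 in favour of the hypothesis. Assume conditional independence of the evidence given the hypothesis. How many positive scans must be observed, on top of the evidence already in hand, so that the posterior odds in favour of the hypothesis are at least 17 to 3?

Prior odds = 0.005/0.995 = 1/199.
Combined Bayes factor of the evidence already in hand = 2.25 × 6 = 13.5.
Odds after that evidence = (1/199) × 13.5 = 27/398.
Target odds = 17/3.
Need 12ⁿ ≥ 17/3 ÷ (27/398) = 6766/81.
12¹ = 12 falls short of 6766/81 but 12² = 144 reaches it, so n = 2.

2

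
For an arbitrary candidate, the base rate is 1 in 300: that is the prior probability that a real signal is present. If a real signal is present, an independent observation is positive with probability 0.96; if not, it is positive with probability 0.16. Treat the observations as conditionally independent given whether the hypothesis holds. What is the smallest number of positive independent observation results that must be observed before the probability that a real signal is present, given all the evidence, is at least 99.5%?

Prior odds: (1/300) ÷ (299/300) = 1/299.
Likelihood ratio of a positive = 0.96/0.16 = 6.
Target posterior odds = 0.995/0.005 = 199.
Require 6ⁿ ≥ 199 ÷ (1/299) = 59501.
6⁶ = 46656 falls short of 59501 but 6⁷ = 279936 reaches it, so n = 7.

7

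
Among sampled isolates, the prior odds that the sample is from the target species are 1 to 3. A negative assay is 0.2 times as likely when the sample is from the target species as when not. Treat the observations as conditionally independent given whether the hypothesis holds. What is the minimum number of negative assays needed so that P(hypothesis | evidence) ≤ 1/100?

3

Prior odds = 1/3.
Likelihood ratio per negative assay = 0.2.
Target posterior odds = 0.01/0.99 = 1/99.
Need (1/3) × 0.2ⁿ ≤ 1/99, i.e. 0.2ⁿ ≤ 1/33.
0.2² = 0.04 is still above 1/33 but 0.2³ = 0.008 is at or below it, so n = 3.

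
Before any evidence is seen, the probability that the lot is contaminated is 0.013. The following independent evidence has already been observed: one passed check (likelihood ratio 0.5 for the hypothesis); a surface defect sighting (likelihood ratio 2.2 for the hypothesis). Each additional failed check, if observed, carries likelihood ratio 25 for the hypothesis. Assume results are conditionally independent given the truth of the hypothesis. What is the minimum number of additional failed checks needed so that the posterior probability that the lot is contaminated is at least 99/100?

3

Prior odds = 0.013/0.987 = 13/987.
Combined Bayes factor of the evidence already in hand = 0.5 × 2.2 = 1.1.
Odds after that evidence = (13/987) × 1.1 = 143/9870.
Target odds = 0.99/0.01 = 99.
Need 25ⁿ ≥ 99 ÷ (143/9870) = 88830/13.
25² = 625 falls short of 88830/13 but 25³ = 15625 reaches it, so n = 3.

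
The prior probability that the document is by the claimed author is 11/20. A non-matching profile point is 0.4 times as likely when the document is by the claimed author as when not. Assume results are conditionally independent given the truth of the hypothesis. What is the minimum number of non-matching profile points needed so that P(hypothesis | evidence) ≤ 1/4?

2

Prior odds = 0.55/0.45 = 11/9.
Likelihood ratio per non-matching profile point = 0.4.
Target odds: 0.25 ÷ 0.75 = 1/3.
Need (11/9) × 0.4ⁿ ≤ 1/3, i.e. 0.4ⁿ ≤ 3/11.
0.4¹ = 0.4 is still above 3/11 but 0.4² = 0.16 is at or below it, so n = 2.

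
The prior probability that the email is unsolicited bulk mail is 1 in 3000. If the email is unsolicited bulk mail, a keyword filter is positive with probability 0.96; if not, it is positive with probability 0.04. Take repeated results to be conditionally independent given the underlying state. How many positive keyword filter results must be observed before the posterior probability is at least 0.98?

4

Prior odds: (1/3000) ÷ (2999/3000) = 1/2999.
Likelihood ratio of a positive = 0.96/0.04 = 24.
Target posterior odds = 0.98/0.02 = 49.
Require 24ⁿ ≥ 49 ÷ (1/2999) = 146951.
24³ = 13824 falls short of 146951 but 24⁴ = 331776 reaches it, so n = 4.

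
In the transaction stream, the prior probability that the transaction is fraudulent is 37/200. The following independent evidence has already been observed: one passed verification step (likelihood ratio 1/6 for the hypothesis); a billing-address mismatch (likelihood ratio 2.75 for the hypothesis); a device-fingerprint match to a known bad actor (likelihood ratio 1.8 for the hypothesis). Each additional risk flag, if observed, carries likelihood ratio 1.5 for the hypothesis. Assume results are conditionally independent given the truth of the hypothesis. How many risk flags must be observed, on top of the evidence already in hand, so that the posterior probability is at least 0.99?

Prior odds = 0.185/0.815 = 37/163.
Combined Bayes factor of the evidence already in hand = (1/6) × 2.75 × 1.8 = 0.825.
Odds after that evidence = (37/163) × 0.825 = 1221/6520.
Target odds = 0.99/0.01 = 99.
Need 1.5ⁿ ≥ 99 ÷ (1221/6520) = 19560/37.
1.5¹⁵ = 14348907/32768 falls short of 19560/37 but 1.5¹⁶ = 43046721/65536 reaches it, so n = 16.

16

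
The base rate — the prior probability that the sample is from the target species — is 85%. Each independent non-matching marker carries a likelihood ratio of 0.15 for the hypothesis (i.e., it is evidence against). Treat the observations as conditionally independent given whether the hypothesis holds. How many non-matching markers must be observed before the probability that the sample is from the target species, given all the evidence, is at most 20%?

Prior odds: 0.85 ÷ 0.15 = 17/3.
Likelihood ratio per non-matching marker = 0.15.
Target odds: 0.2 ÷ 0.8 = 0.25.
Require 0.15ⁿ ≤ 0.25 ÷ (17/3) = 3/68.
0.15¹ = 0.15 is still above 3/68 but 0.15² = 0.0225 is at or below it, so n = 2.

2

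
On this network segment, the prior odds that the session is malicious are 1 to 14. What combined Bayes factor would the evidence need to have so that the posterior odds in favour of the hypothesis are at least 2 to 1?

Prior odds = 1/14.
Target odds = 2.
Required Bayes factor = 2 ÷ (1/14) = 28.

28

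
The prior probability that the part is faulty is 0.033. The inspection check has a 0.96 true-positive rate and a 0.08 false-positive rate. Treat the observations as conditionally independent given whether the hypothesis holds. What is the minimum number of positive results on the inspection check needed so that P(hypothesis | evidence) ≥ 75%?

2

Prior odds = 0.033/0.967 = 33/967.
Likelihood ratio of a positive result = 0.96/0.08 = 12.
Target odds: 0.75 ÷ 0.25 = 3.
Need (33/967) × 12ⁿ ≥ 3, i.e. 12ⁿ ≥ 967/11.
12¹ = 12 falls short of 967/11 but 12² = 144 reaches it, so n = 2.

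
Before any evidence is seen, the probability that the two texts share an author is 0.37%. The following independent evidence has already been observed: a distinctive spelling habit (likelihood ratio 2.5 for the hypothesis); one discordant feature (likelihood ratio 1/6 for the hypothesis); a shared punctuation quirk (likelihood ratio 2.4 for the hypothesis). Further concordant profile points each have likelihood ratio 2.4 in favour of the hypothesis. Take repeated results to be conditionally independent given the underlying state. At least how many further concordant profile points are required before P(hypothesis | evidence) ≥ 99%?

Prior odds = 0.0037/0.9963 = 37/9963.
Combined Bayes factor of the evidence already in hand = 2.5 × (1/6) × 2.4 = 1.
Odds after that evidence = (37/9963) × 1 = 37/9963.
Target odds = 0.99/0.01 = 99.
Need 2.4ⁿ ≥ 99 ÷ (37/9963) = 986337/37.
2.4¹¹ ≈15216.8 falls short of 986337/37 but 2.4¹² ≈36520.3 reaches it, so n = 12.

12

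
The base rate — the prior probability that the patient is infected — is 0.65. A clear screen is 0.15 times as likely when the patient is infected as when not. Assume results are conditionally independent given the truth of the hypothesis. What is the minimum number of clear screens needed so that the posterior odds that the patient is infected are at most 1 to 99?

3

Prior odds: 0.65 ÷ 0.35 = 13/7.
Likelihood ratio per clear screen = 0.15.
Target odds = 1/99.
Need (13/7) × 0.15ⁿ ≤ 1/99, i.e. 0.15ⁿ ≤ 7/1287.
0.15² = 0.0225 is still above 7/1287 but 0.15³ = 0.003375 is at or below it, so n = 3.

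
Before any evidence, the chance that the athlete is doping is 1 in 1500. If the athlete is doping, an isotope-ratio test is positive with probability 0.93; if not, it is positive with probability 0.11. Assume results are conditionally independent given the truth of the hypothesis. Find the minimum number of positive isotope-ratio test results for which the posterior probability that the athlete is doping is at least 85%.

5

Prior odds: (1/1500) ÷ (1499/1500) = 1/1499.
Likelihood ratio of a positive = 0.93/0.11 = 93/11.
Target odds: 0.85 ÷ 0.15 = 17/3.
Require (93/11)ⁿ ≥ 17/3 ÷ (1/1499) = 25483/3.
(93/11)⁴ = 74805201/14641 falls short of 25483/3 but (93/11)⁵ ≈43196.8 reaches it, so n = 5.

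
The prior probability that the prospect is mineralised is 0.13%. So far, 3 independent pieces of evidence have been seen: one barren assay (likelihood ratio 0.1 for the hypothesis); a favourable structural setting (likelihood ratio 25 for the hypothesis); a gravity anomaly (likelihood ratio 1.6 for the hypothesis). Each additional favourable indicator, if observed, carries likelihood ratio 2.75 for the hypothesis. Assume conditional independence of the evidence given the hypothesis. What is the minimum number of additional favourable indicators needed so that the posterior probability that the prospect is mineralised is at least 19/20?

Prior odds = 0.0013/0.9987 = 13/9987.
Combined Bayes factor of the evidence already in hand = 0.1 × 25 × 1.6 = 4.
Odds after that evidence = (13/9987) × 4 = 52/9987.
Target odds = 0.95/0.05 = 19.
Need 2.75ⁿ ≥ 19 ÷ (52/9987) = 189753/52.
2.75⁸ = 214358881/65536 falls short of 189753/52 but 2.75⁹ ≈8994.86 reaches it, so n = 9.

9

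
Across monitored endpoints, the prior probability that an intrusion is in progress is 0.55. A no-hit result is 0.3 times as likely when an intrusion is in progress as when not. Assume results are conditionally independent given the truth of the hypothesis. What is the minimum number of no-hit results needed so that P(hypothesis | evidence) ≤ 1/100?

Prior odds = 0.55/0.45 = 11/9.
Likelihood ratio per no-hit result = 0.3.
Target posterior odds = 0.01/0.99 = 1/99.
Need (11/9) × 0.3ⁿ ≤ 1/99, i.e. 0.3ⁿ ≤ 1/121.
0.3³ = 0.027 is still above 1/121 but 0.3⁴ = 0.0081 is at or below it, so n = 4.

4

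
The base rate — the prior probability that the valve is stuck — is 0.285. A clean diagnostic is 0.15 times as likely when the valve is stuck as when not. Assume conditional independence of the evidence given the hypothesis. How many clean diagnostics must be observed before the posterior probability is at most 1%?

2

Prior odds = 0.285/0.715 = 57/143.
Likelihood ratio per clean diagnostic = 0.15.
Target posterior odds = 0.01/0.99 = 1/99.
Require 0.15ⁿ ≤ 1/99 ÷ (57/143) = 13/513.
0.15¹ = 0.15 is still above 13/513 but 0.15² = 0.0225 is at or below it, so n = 2.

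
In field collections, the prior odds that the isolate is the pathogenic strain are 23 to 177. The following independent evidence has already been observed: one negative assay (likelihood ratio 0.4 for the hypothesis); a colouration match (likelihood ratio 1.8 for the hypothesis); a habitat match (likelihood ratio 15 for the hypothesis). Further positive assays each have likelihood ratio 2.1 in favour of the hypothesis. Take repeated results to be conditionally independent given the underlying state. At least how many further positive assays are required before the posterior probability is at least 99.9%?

9

Prior odds = 23/177.
Combined Bayes factor of the evidence already in hand = 0.4 × 1.8 × 15 = 10.8.
Odds after that evidence = (23/177) × 10.8 = 414/295.
Target odds = 0.999/0.001 = 999.
Need 2.1ⁿ ≥ 999 ÷ (414/295) = 32745/46.
2.1⁸ ≈378.229 falls short of 32745/46 but 2.1⁹ ≈794.28 reaches it, so n = 9.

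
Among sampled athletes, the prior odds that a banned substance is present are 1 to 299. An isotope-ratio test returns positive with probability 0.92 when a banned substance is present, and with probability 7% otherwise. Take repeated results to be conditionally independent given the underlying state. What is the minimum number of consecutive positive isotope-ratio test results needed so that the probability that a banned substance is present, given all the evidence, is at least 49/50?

4

Prior odds = 1/299.
Likelihood ratio of a positive result = 0.92/0.07 = 92/7.
Target odds: 0.98 ÷ 0.02 = 49.
Need (1/299) × (92/7)ⁿ ≥ 49, i.e. (92/7)ⁿ ≥ 14651.
(92/7)³ = 778688/343 falls short of 14651 but (92/7)⁴ = 71639296/2401 reaches it, so n = 4.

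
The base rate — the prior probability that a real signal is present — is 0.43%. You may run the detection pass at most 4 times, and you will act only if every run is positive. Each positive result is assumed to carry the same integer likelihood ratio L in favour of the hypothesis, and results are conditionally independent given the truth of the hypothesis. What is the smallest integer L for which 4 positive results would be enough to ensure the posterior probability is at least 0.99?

13

Prior odds = 0.0043/0.9957 = 43/9957.
Target odds = 0.99/0.01 = 99.
Need L⁴ ≥ 99 ÷ (43/9957) = 985743/43.
12⁴ = 20736 < 985743/43 ≤ 28561 = 13⁴, so L = 13.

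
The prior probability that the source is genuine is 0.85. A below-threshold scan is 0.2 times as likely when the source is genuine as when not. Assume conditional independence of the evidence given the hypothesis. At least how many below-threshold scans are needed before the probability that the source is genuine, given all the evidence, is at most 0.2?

2

Prior odds = 0.85/0.15 = 17/3.
Likelihood ratio per below-threshold scan = 0.2.
Target posterior odds = 0.2/0.8 = 0.25.
Require 0.2ⁿ ≤ 0.25 ÷ (17/3) = 3/68.
0.2¹ = 0.2 is still above 3/68 but 0.2² = 0.04 is at or below it, so n = 2.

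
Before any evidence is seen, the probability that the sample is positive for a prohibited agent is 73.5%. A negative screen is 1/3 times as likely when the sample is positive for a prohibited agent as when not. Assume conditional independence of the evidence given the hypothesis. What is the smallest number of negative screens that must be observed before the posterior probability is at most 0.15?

3

Prior odds = 0.735/0.265 = 147/53.
Likelihood ratio per negative screen = 1/3.
Target posterior odds = 0.15/0.85 = 3/17.
Need (147/53) × (1/3)ⁿ ≤ 3/17, i.e. (1/3)ⁿ ≤ 53/833.
(1/3)² = 1/9 is still above 53/833 but (1/3)³ = 1/27 is at or below it, so n = 3.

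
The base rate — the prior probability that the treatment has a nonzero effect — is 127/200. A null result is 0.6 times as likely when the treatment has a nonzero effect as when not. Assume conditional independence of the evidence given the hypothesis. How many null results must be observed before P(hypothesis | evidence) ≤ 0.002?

14

Prior odds = 0.635/0.365 = 127/73.
Likelihood ratio per null result = 0.6.
Target posterior odds = 0.002/0.998 = 1/499.
Require 0.6ⁿ ≤ 1/499 ÷ (127/73) = 73/63373.
0.6¹³ ≈0.00130607 is still above 73/63373 but 0.6¹⁴ ≈0.000783642 is at or below it, so n = 14.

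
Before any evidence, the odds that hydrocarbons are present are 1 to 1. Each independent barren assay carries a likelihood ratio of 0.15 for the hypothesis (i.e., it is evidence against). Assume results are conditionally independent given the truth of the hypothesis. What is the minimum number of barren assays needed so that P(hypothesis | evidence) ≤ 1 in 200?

Prior odds = 1.
Likelihood ratio per barren assay = 0.15.
Target odds: 0.005 ÷ 0.995 = 1/199.
Need 1 × 0.15ⁿ ≤ 1/199, i.e. 0.15ⁿ ≤ 1/199.
0.15² = 0.0225 is still above 1/199 but 0.15³ = 0.003375 is at or below it, so n = 3.

3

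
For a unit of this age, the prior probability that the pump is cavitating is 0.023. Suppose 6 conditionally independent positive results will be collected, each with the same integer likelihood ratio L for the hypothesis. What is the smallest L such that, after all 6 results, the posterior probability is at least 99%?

Prior odds = 0.023/0.977 = 23/977.
Target odds = 0.99/0.01 = 99.
Need L⁶ ≥ 99 ÷ (23/977) = 96723/23.
4⁶ = 4096 < 96723/23 ≤ 15625 = 5⁶, so L = 5.

5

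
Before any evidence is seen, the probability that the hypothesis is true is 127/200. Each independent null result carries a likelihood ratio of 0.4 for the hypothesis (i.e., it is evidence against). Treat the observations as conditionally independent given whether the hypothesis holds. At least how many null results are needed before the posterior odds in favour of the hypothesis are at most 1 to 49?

Prior odds = 0.635/0.365 = 127/73.
Likelihood ratio per null result = 0.4.
Target odds = 1/49.
Need (127/73) × 0.4ⁿ ≤ 1/49, i.e. 0.4ⁿ ≤ 73/6223.
0.4⁴ = 0.0256 is still above 73/6223 but 0.4⁵ = 0.01024 is at or below it, so n = 5.

5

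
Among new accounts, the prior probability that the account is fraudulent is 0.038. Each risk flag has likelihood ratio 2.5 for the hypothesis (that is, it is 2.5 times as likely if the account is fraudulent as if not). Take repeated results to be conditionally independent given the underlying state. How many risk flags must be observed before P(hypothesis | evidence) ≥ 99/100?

9

Prior odds = 0.038/0.962 = 19/481.
Likelihood ratio per risk flag = 2.5.
Target odds: 0.99 ÷ 0.01 = 99.
Need (19/481) × 2.5ⁿ ≥ 99, i.e. 2.5ⁿ ≥ 47619/19.
2.5⁸ = 390625/256 falls short of 47619/19 but 2.5⁹ = 1953125/512 reaches it, so n = 9.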